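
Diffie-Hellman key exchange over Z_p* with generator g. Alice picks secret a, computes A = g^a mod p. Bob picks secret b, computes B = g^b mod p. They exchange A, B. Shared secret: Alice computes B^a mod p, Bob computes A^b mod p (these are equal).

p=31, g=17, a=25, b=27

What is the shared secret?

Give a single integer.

Answer: 30

Derivation:
A = 17^25 mod 31  (bits of 25 = 11001)
  bit 0 = 1: r = r^2 * 17 mod 31 = 1^2 * 17 = 1*17 = 17
  bit 1 = 1: r = r^2 * 17 mod 31 = 17^2 * 17 = 10*17 = 15
  bit 2 = 0: r = r^2 mod 31 = 15^2 = 8
  bit 3 = 0: r = r^2 mod 31 = 8^2 = 2
  bit 4 = 1: r = r^2 * 17 mod 31 = 2^2 * 17 = 4*17 = 6
  -> A = 6
B = 17^27 mod 31  (bits of 27 = 11011)
  bit 0 = 1: r = r^2 * 17 mod 31 = 1^2 * 17 = 1*17 = 17
  bit 1 = 1: r = r^2 * 17 mod 31 = 17^2 * 17 = 10*17 = 15
  bit 2 = 0: r = r^2 mod 31 = 15^2 = 8
  bit 3 = 1: r = r^2 * 17 mod 31 = 8^2 * 17 = 2*17 = 3
  bit 4 = 1: r = r^2 * 17 mod 31 = 3^2 * 17 = 9*17 = 29
  -> B = 29
s = B^a = 29^25 mod 31  (bits of 25 = 11001)
  bit 0 = 1: r = r^2 * 29 mod 31 = 1^2 * 29 = 1*29 = 29
  bit 1 = 1: r = r^2 * 29 mod 31 = 29^2 * 29 = 4*29 = 23
  bit 2 = 0: r = r^2 mod 31 = 23^2 = 2
  bit 3 = 0: r = r^2 mod 31 = 2^2 = 4
  bit 4 = 1: r = r^2 * 29 mod 31 = 4^2 * 29 = 16*29 = 30
  -> s = B^a = 30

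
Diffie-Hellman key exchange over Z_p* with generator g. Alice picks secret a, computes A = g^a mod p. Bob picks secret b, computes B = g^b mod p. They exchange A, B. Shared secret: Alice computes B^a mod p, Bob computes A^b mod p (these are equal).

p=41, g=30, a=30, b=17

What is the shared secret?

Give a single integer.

Answer: 32

Derivation:
A = 30^30 mod 41  (bits of 30 = 11110)
  bit 0 = 1: r = r^2 * 30 mod 41 = 1^2 * 30 = 1*30 = 30
  bit 1 = 1: r = r^2 * 30 mod 41 = 30^2 * 30 = 39*30 = 22
  bit 2 = 1: r = r^2 * 30 mod 41 = 22^2 * 30 = 33*30 = 6
  bit 3 = 1: r = r^2 * 30 mod 41 = 6^2 * 30 = 36*30 = 14
  bit 4 = 0: r = r^2 mod 41 = 14^2 = 32
  -> A = 32
B = 30^17 mod 41  (bits of 17 = 10001)
  bit 0 = 1: r = r^2 * 30 mod 41 = 1^2 * 30 = 1*30 = 30
  bit 1 = 0: r = r^2 mod 41 = 30^2 = 39
  bit 2 = 0: r = r^2 mod 41 = 39^2 = 4
  bit 3 = 0: r = r^2 mod 41 = 4^2 = 16
  bit 4 = 1: r = r^2 * 30 mod 41 = 16^2 * 30 = 10*30 = 13
  -> B = 13
s = B^a = 13^30 mod 41  (bits of 30 = 11110)
  bit 0 = 1: r = r^2 * 13 mod 41 = 1^2 * 13 = 1*13 = 13
  bit 1 = 1: r = r^2 * 13 mod 41 = 13^2 * 13 = 5*13 = 24
  bit 2 = 1: r = r^2 * 13 mod 41 = 24^2 * 13 = 2*13 = 26
  bit 3 = 1: r = r^2 * 13 mod 41 = 26^2 * 13 = 20*13 = 14
  bit 4 = 0: r = r^2 mod 41 = 14^2 = 32
  -> s = B^a = 32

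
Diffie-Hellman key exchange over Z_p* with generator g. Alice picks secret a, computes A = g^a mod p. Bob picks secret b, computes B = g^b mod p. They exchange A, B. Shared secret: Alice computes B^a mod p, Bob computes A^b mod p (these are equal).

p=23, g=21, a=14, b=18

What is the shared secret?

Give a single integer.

Answer: 12

Derivation:
A = 21^14 mod 23  (bits of 14 = 1110)
  bit 0 = 1: r = r^2 * 21 mod 23 = 1^2 * 21 = 1*21 = 21
  bit 1 = 1: r = r^2 * 21 mod 23 = 21^2 * 21 = 4*21 = 15
  bit 2 = 1: r = r^2 * 21 mod 23 = 15^2 * 21 = 18*21 = 10
  bit 3 = 0: r = r^2 mod 23 = 10^2 = 8
  -> A = 8
B = 21^18 mod 23  (bits of 18 = 10010)
  bit 0 = 1: r = r^2 * 21 mod 23 = 1^2 * 21 = 1*21 = 21
  bit 1 = 0: r = r^2 mod 23 = 21^2 = 4
  bit 2 = 0: r = r^2 mod 23 = 4^2 = 16
  bit 3 = 1: r = r^2 * 21 mod 23 = 16^2 * 21 = 3*21 = 17
  bit 4 = 0: r = r^2 mod 23 = 17^2 = 13
  -> B = 13
s = B^a = 13^14 mod 23  (bits of 14 = 1110)
  bit 0 = 1: r = r^2 * 13 mod 23 = 1^2 * 13 = 1*13 = 13
  bit 1 = 1: r = r^2 * 13 mod 23 = 13^2 * 13 = 8*13 = 12
  bit 2 = 1: r = r^2 * 13 mod 23 = 12^2 * 13 = 6*13 = 9
  bit 3 = 0: r = r^2 mod 23 = 9^2 = 12
  -> s = B^a = 12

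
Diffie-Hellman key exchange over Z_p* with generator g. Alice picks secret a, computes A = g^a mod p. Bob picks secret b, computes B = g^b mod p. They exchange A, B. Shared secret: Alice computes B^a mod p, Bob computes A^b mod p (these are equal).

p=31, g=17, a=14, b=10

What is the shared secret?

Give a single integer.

A = 17^14 mod 31  (bits of 14 = 1110)
  bit 0 = 1: r = r^2 * 17 mod 31 = 1^2 * 17 = 1*17 = 17
  bit 1 = 1: r = r^2 * 17 mod 31 = 17^2 * 17 = 10*17 = 15
  bit 2 = 1: r = r^2 * 17 mod 31 = 15^2 * 17 = 8*17 = 12
  bit 3 = 0: r = r^2 mod 31 = 12^2 = 20
  -> A = 20
B = 17^10 mod 31  (bits of 10 = 1010)
  bit 0 = 1: r = r^2 * 17 mod 31 = 1^2 * 17 = 1*17 = 17
  bit 1 = 0: r = r^2 mod 31 = 17^2 = 10
  bit 2 = 1: r = r^2 * 17 mod 31 = 10^2 * 17 = 7*17 = 26
  bit 3 = 0: r = r^2 mod 31 = 26^2 = 25
  -> B = 25
s = B^a = 25^14 mod 31  (bits of 14 = 1110)
  bit 0 = 1: r = r^2 * 25 mod 31 = 1^2 * 25 = 1*25 = 25
  bit 1 = 1: r = r^2 * 25 mod 31 = 25^2 * 25 = 5*25 = 1
  bit 2 = 1: r = r^2 * 25 mod 31 = 1^2 * 25 = 1*25 = 25
  bit 3 = 0: r = r^2 mod 31 = 25^2 = 5
  -> s = B^a = 5

Answer: 5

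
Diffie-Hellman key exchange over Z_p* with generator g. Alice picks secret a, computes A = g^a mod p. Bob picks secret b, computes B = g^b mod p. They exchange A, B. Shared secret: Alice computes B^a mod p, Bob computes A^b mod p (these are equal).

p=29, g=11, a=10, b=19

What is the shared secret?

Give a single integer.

A = 11^10 mod 29  (bits of 10 = 1010)
  bit 0 = 1: r = r^2 * 11 mod 29 = 1^2 * 11 = 1*11 = 11
  bit 1 = 0: r = r^2 mod 29 = 11^2 = 5
  bit 2 = 1: r = r^2 * 11 mod 29 = 5^2 * 11 = 25*11 = 14
  bit 3 = 0: r = r^2 mod 29 = 14^2 = 22
  -> A = 22
B = 11^19 mod 29  (bits of 19 = 10011)
  bit 0 = 1: r = r^2 * 11 mod 29 = 1^2 * 11 = 1*11 = 11
  bit 1 = 0: r = r^2 mod 29 = 11^2 = 5
  bit 2 = 0: r = r^2 mod 29 = 5^2 = 25
  bit 3 = 1: r = r^2 * 11 mod 29 = 25^2 * 11 = 16*11 = 2
  bit 4 = 1: r = r^2 * 11 mod 29 = 2^2 * 11 = 4*11 = 15
  -> B = 15
s = B^a = 15^10 mod 29  (bits of 10 = 1010)
  bit 0 = 1: r = r^2 * 15 mod 29 = 1^2 * 15 = 1*15 = 15
  bit 1 = 0: r = r^2 mod 29 = 15^2 = 22
  bit 2 = 1: r = r^2 * 15 mod 29 = 22^2 * 15 = 20*15 = 10
  bit 3 = 0: r = r^2 mod 29 = 10^2 = 13
  -> s = B^a = 13

Answer: 13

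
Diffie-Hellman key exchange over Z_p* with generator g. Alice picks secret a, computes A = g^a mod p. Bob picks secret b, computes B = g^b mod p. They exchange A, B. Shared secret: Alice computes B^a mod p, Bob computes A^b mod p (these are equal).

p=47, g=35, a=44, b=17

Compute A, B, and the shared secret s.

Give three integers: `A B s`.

Answer: 16 40 24

Derivation:
A = 35^44 mod 47  (bits of 44 = 101100)
  bit 0 = 1: r = r^2 * 35 mod 47 = 1^2 * 35 = 1*35 = 35
  bit 1 = 0: r = r^2 mod 47 = 35^2 = 3
  bit 2 = 1: r = r^2 * 35 mod 47 = 3^2 * 35 = 9*35 = 33
  bit 3 = 1: r = r^2 * 35 mod 47 = 33^2 * 35 = 8*35 = 45
  bit 4 = 0: r = r^2 mod 47 = 45^2 = 4
  bit 5 = 0: r = r^2 mod 47 = 4^2 = 16
  -> A = 16
B = 35^17 mod 47  (bits of 17 = 10001)
  bit 0 = 1: r = r^2 * 35 mod 47 = 1^2 * 35 = 1*35 = 35
  bit 1 = 0: r = r^2 mod 47 = 35^2 = 3
  bit 2 = 0: r = r^2 mod 47 = 3^2 = 9
  bit 3 = 0: r = r^2 mod 47 = 9^2 = 34
  bit 4 = 1: r = r^2 * 35 mod 47 = 34^2 * 35 = 28*35 = 40
  -> B = 40
s = B^a = 40^44 mod 47  (bits of 44 = 101100)
  bit 0 = 1: r = r^2 * 40 mod 47 = 1^2 * 40 = 1*40 = 40
  bit 1 = 0: r = r^2 mod 47 = 40^2 = 2
  bit 2 = 1: r = r^2 * 40 mod 47 = 2^2 * 40 = 4*40 = 19
  bit 3 = 1: r = r^2 * 40 mod 47 = 19^2 * 40 = 32*40 = 11
  bit 4 = 0: r = r^2 mod 47 = 11^2 = 27
  bit 5 = 0: r = r^2 mod 47 = 27^2 = 24
  -> s = B^a = 24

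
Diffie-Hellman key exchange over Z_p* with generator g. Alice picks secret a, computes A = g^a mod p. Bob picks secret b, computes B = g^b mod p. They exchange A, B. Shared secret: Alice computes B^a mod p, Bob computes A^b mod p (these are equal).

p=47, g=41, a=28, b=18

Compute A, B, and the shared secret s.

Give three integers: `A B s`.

Answer: 21 9 17

Derivation:
A = 41^28 mod 47  (bits of 28 = 11100)
  bit 0 = 1: r = r^2 * 41 mod 47 = 1^2 * 41 = 1*41 = 41
  bit 1 = 1: r = r^2 * 41 mod 47 = 41^2 * 41 = 36*41 = 19
  bit 2 = 1: r = r^2 * 41 mod 47 = 19^2 * 41 = 32*41 = 43
  bit 3 = 0: r = r^2 mod 47 = 43^2 = 16
  bit 4 = 0: r = r^2 mod 47 = 16^2 = 21
  -> A = 21
B = 41^18 mod 47  (bits of 18 = 10010)
  bit 0 = 1: r = r^2 * 41 mod 47 = 1^2 * 41 = 1*41 = 41
  bit 1 = 0: r = r^2 mod 47 = 41^2 = 36
  bit 2 = 0: r = r^2 mod 47 = 36^2 = 27
  bit 3 = 1: r = r^2 * 41 mod 47 = 27^2 * 41 = 24*41 = 44
  bit 4 = 0: r = r^2 mod 47 = 44^2 = 9
  -> B = 9
s = B^a = 9^28 mod 47  (bits of 28 = 11100)
  bit 0 = 1: r = r^2 * 9 mod 47 = 1^2 * 9 = 1*9 = 9
  bit 1 = 1: r = r^2 * 9 mod 47 = 9^2 * 9 = 34*9 = 24
  bit 2 = 1: r = r^2 * 9 mod 47 = 24^2 * 9 = 12*9 = 14
  bit 3 = 0: r = r^2 mod 47 = 14^2 = 8
  bit 4 = 0: r = r^2 mod 47 = 8^2 = 17
  -> s = B^a = 17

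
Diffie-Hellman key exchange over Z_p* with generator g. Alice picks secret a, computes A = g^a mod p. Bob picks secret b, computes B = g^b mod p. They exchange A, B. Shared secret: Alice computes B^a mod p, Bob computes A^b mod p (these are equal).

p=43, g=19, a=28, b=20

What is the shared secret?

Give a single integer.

Answer: 36

Derivation:
A = 19^28 mod 43  (bits of 28 = 11100)
  bit 0 = 1: r = r^2 * 19 mod 43 = 1^2 * 19 = 1*19 = 19
  bit 1 = 1: r = r^2 * 19 mod 43 = 19^2 * 19 = 17*19 = 22
  bit 2 = 1: r = r^2 * 19 mod 43 = 22^2 * 19 = 11*19 = 37
  bit 3 = 0: r = r^2 mod 43 = 37^2 = 36
  bit 4 = 0: r = r^2 mod 43 = 36^2 = 6
  -> A = 6
B = 19^20 mod 43  (bits of 20 = 10100)
  bit 0 = 1: r = r^2 * 19 mod 43 = 1^2 * 19 = 1*19 = 19
  bit 1 = 0: r = r^2 mod 43 = 19^2 = 17
  bit 2 = 1: r = r^2 * 19 mod 43 = 17^2 * 19 = 31*19 = 30
  bit 3 = 0: r = r^2 mod 43 = 30^2 = 40
  bit 4 = 0: r = r^2 mod 43 = 40^2 = 9
  -> B = 9
s = B^a = 9^28 mod 43  (bits of 28 = 11100)
  bit 0 = 1: r = r^2 * 9 mod 43 = 1^2 * 9 = 1*9 = 9
  bit 1 = 1: r = r^2 * 9 mod 43 = 9^2 * 9 = 38*9 = 41
  bit 2 = 1: r = r^2 * 9 mod 43 = 41^2 * 9 = 4*9 = 36
  bit 3 = 0: r = r^2 mod 43 = 36^2 = 6
  bit 4 = 0: r = r^2 mod 43 = 6^2 = 36
  -> s = B^a = 36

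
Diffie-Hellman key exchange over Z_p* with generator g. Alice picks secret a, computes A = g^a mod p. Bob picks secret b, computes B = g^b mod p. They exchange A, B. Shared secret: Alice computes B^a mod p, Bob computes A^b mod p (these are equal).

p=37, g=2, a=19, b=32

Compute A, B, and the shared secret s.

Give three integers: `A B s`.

A = 2^19 mod 37  (bits of 19 = 10011)
  bit 0 = 1: r = r^2 * 2 mod 37 = 1^2 * 2 = 1*2 = 2
  bit 1 = 0: r = r^2 mod 37 = 2^2 = 4
  bit 2 = 0: r = r^2 mod 37 = 4^2 = 16
  bit 3 = 1: r = r^2 * 2 mod 37 = 16^2 * 2 = 34*2 = 31
  bit 4 = 1: r = r^2 * 2 mod 37 = 31^2 * 2 = 36*2 = 35
  -> A = 35
B = 2^32 mod 37  (bits of 32 = 100000)
  bit 0 = 1: r = r^2 * 2 mod 37 = 1^2 * 2 = 1*2 = 2
  bit 1 = 0: r = r^2 mod 37 = 2^2 = 4
  bit 2 = 0: r = r^2 mod 37 = 4^2 = 16
  bit 3 = 0: r = r^2 mod 37 = 16^2 = 34
  bit 4 = 0: r = r^2 mod 37 = 34^2 = 9
  bit 5 = 0: r = r^2 mod 37 = 9^2 = 7
  -> B = 7
s = B^a = 7^19 mod 37  (bits of 19 = 10011)
  bit 0 = 1: r = r^2 * 7 mod 37 = 1^2 * 7 = 1*7 = 7
  bit 1 = 0: r = r^2 mod 37 = 7^2 = 12
  bit 2 = 0: r = r^2 mod 37 = 12^2 = 33
  bit 3 = 1: r = r^2 * 7 mod 37 = 33^2 * 7 = 16*7 = 1
  bit 4 = 1: r = r^2 * 7 mod 37 = 1^2 * 7 = 1*7 = 7
  -> s = B^a = 7

Answer: 35 7 7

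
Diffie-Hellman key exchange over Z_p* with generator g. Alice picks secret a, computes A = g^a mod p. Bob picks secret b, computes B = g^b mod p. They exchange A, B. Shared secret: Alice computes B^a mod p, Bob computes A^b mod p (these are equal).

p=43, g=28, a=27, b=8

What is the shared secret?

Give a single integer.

Answer: 11

Derivation:
A = 28^27 mod 43  (bits of 27 = 11011)
  bit 0 = 1: r = r^2 * 28 mod 43 = 1^2 * 28 = 1*28 = 28
  bit 1 = 1: r = r^2 * 28 mod 43 = 28^2 * 28 = 10*28 = 22
  bit 2 = 0: r = r^2 mod 43 = 22^2 = 11
  bit 3 = 1: r = r^2 * 28 mod 43 = 11^2 * 28 = 35*28 = 34
  bit 4 = 1: r = r^2 * 28 mod 43 = 34^2 * 28 = 38*28 = 32
  -> A = 32
B = 28^8 mod 43  (bits of 8 = 1000)
  bit 0 = 1: r = r^2 * 28 mod 43 = 1^2 * 28 = 1*28 = 28
  bit 1 = 0: r = r^2 mod 43 = 28^2 = 10
  bit 2 = 0: r = r^2 mod 43 = 10^2 = 14
  bit 3 = 0: r = r^2 mod 43 = 14^2 = 24
  -> B = 24
s = B^a = 24^27 mod 43  (bits of 27 = 11011)
  bit 0 = 1: r = r^2 * 24 mod 43 = 1^2 * 24 = 1*24 = 24
  bit 1 = 1: r = r^2 * 24 mod 43 = 24^2 * 24 = 17*24 = 21
  bit 2 = 0: r = r^2 mod 43 = 21^2 = 11
  bit 3 = 1: r = r^2 * 24 mod 43 = 11^2 * 24 = 35*24 = 23
  bit 4 = 1: r = r^2 * 24 mod 43 = 23^2 * 24 = 13*24 = 11
  -> s = B^a = 11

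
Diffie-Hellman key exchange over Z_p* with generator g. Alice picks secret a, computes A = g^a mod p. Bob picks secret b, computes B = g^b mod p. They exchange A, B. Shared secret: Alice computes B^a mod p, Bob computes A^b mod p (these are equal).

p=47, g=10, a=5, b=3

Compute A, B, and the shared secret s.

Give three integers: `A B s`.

A = 10^5 mod 47  (bits of 5 = 101)
  bit 0 = 1: r = r^2 * 10 mod 47 = 1^2 * 10 = 1*10 = 10
  bit 1 = 0: r = r^2 mod 47 = 10^2 = 6
  bit 2 = 1: r = r^2 * 10 mod 47 = 6^2 * 10 = 36*10 = 31
  -> A = 31
B = 10^3 mod 47  (bits of 3 = 11)
  bit 0 = 1: r = r^2 * 10 mod 47 = 1^2 * 10 = 1*10 = 10
  bit 1 = 1: r = r^2 * 10 mod 47 = 10^2 * 10 = 6*10 = 13
  -> B = 13
s = B^a = 13^5 mod 47  (bits of 5 = 101)
  bit 0 = 1: r = r^2 * 13 mod 47 = 1^2 * 13 = 1*13 = 13
  bit 1 = 0: r = r^2 mod 47 = 13^2 = 28
  bit 2 = 1: r = r^2 * 13 mod 47 = 28^2 * 13 = 32*13 = 40
  -> s = B^a = 40

Answer: 31 13 40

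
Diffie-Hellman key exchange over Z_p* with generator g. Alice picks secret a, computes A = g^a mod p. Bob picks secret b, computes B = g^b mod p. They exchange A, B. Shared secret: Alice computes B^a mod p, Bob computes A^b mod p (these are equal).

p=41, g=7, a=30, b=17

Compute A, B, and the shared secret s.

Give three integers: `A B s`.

Answer: 32 30 32

Derivation:
A = 7^30 mod 41  (bits of 30 = 11110)
  bit 0 = 1: r = r^2 * 7 mod 41 = 1^2 * 7 = 1*7 = 7
  bit 1 = 1: r = r^2 * 7 mod 41 = 7^2 * 7 = 8*7 = 15
  bit 2 = 1: r = r^2 * 7 mod 41 = 15^2 * 7 = 20*7 = 17
  bit 3 = 1: r = r^2 * 7 mod 41 = 17^2 * 7 = 2*7 = 14
  bit 4 = 0: r = r^2 mod 41 = 14^2 = 32
  -> A = 32
B = 7^17 mod 41  (bits of 17 = 10001)
  bit 0 = 1: r = r^2 * 7 mod 41 = 1^2 * 7 = 1*7 = 7
  bit 1 = 0: r = r^2 mod 41 = 7^2 = 8
  bit 2 = 0: r = r^2 mod 41 = 8^2 = 23
  bit 3 = 0: r = r^2 mod 41 = 23^2 = 37
  bit 4 = 1: r = r^2 * 7 mod 41 = 37^2 * 7 = 16*7 = 30
  -> B = 30
s = B^a = 30^30 mod 41  (bits of 30 = 11110)
  bit 0 = 1: r = r^2 * 30 mod 41 = 1^2 * 30 = 1*30 = 30
  bit 1 = 1: r = r^2 * 30 mod 41 = 30^2 * 30 = 39*30 = 22
  bit 2 = 1: r = r^2 * 30 mod 41 = 22^2 * 30 = 33*30 = 6
  bit 3 = 1: r = r^2 * 30 mod 41 = 6^2 * 30 = 36*30 = 14
  bit 4 = 0: r = r^2 mod 41 = 14^2 = 32
  -> s = B^a = 32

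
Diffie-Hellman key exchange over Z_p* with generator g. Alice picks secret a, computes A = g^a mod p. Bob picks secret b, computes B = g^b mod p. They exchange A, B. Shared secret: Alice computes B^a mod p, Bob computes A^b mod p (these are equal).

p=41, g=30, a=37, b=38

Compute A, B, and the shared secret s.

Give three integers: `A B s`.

Answer: 28 20 33

Derivation:
A = 30^37 mod 41  (bits of 37 = 100101)
  bit 0 = 1: r = r^2 * 30 mod 41 = 1^2 * 30 = 1*30 = 30
  bit 1 = 0: r = r^2 mod 41 = 30^2 = 39
  bit 2 = 0: r = r^2 mod 41 = 39^2 = 4
  bit 3 = 1: r = r^2 * 30 mod 41 = 4^2 * 30 = 16*30 = 29
  bit 4 = 0: r = r^2 mod 41 = 29^2 = 21
  bit 5 = 1: r = r^2 * 30 mod 41 = 21^2 * 30 = 31*30 = 28
  -> A = 28
B = 30^38 mod 41  (bits of 38 = 100110)
  bit 0 = 1: r = r^2 * 30 mod 41 = 1^2 * 30 = 1*30 = 30
  bit 1 = 0: r = r^2 mod 41 = 30^2 = 39
  bit 2 = 0: r = r^2 mod 41 = 39^2 = 4
  bit 3 = 1: r = r^2 * 30 mod 41 = 4^2 * 30 = 16*30 = 29
  bit 4 = 1: r = r^2 * 30 mod 41 = 29^2 * 30 = 21*30 = 15
  bit 5 = 0: r = r^2 mod 41 = 15^2 = 20
  -> B = 20
s = B^a = 20^37 mod 41  (bits of 37 = 100101)
  bit 0 = 1: r = r^2 * 20 mod 41 = 1^2 * 20 = 1*20 = 20
  bit 1 = 0: r = r^2 mod 41 = 20^2 = 31
  bit 2 = 0: r = r^2 mod 41 = 31^2 = 18
  bit 3 = 1: r = r^2 * 20 mod 41 = 18^2 * 20 = 37*20 = 2
  bit 4 = 0: r = r^2 mod 41 = 2^2 = 4
  bit 5 = 1: r = r^2 * 20 mod 41 = 4^2 * 20 = 16*20 = 33
  -> s = B^a = 33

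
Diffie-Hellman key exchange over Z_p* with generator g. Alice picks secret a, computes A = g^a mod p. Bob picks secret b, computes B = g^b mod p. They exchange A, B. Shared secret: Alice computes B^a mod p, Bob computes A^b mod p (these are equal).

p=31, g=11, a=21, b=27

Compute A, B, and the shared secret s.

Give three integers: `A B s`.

Answer: 27 15 15

Derivation:
A = 11^21 mod 31  (bits of 21 = 10101)
  bit 0 = 1: r = r^2 * 11 mod 31 = 1^2 * 11 = 1*11 = 11
  bit 1 = 0: r = r^2 mod 31 = 11^2 = 28
  bit 2 = 1: r = r^2 * 11 mod 31 = 28^2 * 11 = 9*11 = 6
  bit 3 = 0: r = r^2 mod 31 = 6^2 = 5
  bit 4 = 1: r = r^2 * 11 mod 31 = 5^2 * 11 = 25*11 = 27
  -> A = 27
B = 11^27 mod 31  (bits of 27 = 11011)
  bit 0 = 1: r = r^2 * 11 mod 31 = 1^2 * 11 = 1*11 = 11
  bit 1 = 1: r = r^2 * 11 mod 31 = 11^2 * 11 = 28*11 = 29
  bit 2 = 0: r = r^2 mod 31 = 29^2 = 4
  bit 3 = 1: r = r^2 * 11 mod 31 = 4^2 * 11 = 16*11 = 21
  bit 4 = 1: r = r^2 * 11 mod 31 = 21^2 * 11 = 7*11 = 15
  -> B = 15
s = B^a = 15^21 mod 31  (bits of 21 = 10101)
  bit 0 = 1: r = r^2 * 15 mod 31 = 1^2 * 15 = 1*15 = 15
  bit 1 = 0: r = r^2 mod 31 = 15^2 = 8
  bit 2 = 1: r = r^2 * 15 mod 31 = 8^2 * 15 = 2*15 = 30
  bit 3 = 0: r = r^2 mod 31 = 30^2 = 1
  bit 4 = 1: r = r^2 * 15 mod 31 = 1^2 * 15 = 1*15 = 15
  -> s = B^a = 15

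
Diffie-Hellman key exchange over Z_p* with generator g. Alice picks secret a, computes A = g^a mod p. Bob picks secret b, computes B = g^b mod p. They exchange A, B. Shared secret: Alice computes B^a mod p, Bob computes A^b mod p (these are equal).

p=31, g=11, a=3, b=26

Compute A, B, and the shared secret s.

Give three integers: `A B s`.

Answer: 29 7 2

Derivation:
A = 11^3 mod 31  (bits of 3 = 11)
  bit 0 = 1: r = r^2 * 11 mod 31 = 1^2 * 11 = 1*11 = 11
  bit 1 = 1: r = r^2 * 11 mod 31 = 11^2 * 11 = 28*11 = 29
  -> A = 29
B = 11^26 mod 31  (bits of 26 = 11010)
  bit 0 = 1: r = r^2 * 11 mod 31 = 1^2 * 11 = 1*11 = 11
  bit 1 = 1: r = r^2 * 11 mod 31 = 11^2 * 11 = 28*11 = 29
  bit 2 = 0: r = r^2 mod 31 = 29^2 = 4
  bit 3 = 1: r = r^2 * 11 mod 31 = 4^2 * 11 = 16*11 = 21
  bit 4 = 0: r = r^2 mod 31 = 21^2 = 7
  -> B = 7
s = B^a = 7^3 mod 31  (bits of 3 = 11)
  bit 0 = 1: r = r^2 * 7 mod 31 = 1^2 * 7 = 1*7 = 7
  bit 1 = 1: r = r^2 * 7 mod 31 = 7^2 * 7 = 18*7 = 2
  -> s = B^a = 2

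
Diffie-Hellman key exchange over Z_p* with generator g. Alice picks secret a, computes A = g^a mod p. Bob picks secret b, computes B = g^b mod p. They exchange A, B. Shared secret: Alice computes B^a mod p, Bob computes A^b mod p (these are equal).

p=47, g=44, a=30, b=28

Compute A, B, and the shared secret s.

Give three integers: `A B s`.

A = 44^30 mod 47  (bits of 30 = 11110)
  bit 0 = 1: r = r^2 * 44 mod 47 = 1^2 * 44 = 1*44 = 44
  bit 1 = 1: r = r^2 * 44 mod 47 = 44^2 * 44 = 9*44 = 20
  bit 2 = 1: r = r^2 * 44 mod 47 = 20^2 * 44 = 24*44 = 22
  bit 3 = 1: r = r^2 * 44 mod 47 = 22^2 * 44 = 14*44 = 5
  bit 4 = 0: r = r^2 mod 47 = 5^2 = 25
  -> A = 25
B = 44^28 mod 47  (bits of 28 = 11100)
  bit 0 = 1: r = r^2 * 44 mod 47 = 1^2 * 44 = 1*44 = 44
  bit 1 = 1: r = r^2 * 44 mod 47 = 44^2 * 44 = 9*44 = 20
  bit 2 = 1: r = r^2 * 44 mod 47 = 20^2 * 44 = 24*44 = 22
  bit 3 = 0: r = r^2 mod 47 = 22^2 = 14
  bit 4 = 0: r = r^2 mod 47 = 14^2 = 8
  -> B = 8
s = B^a = 8^30 mod 47  (bits of 30 = 11110)
  bit 0 = 1: r = r^2 * 8 mod 47 = 1^2 * 8 = 1*8 = 8
  bit 1 = 1: r = r^2 * 8 mod 47 = 8^2 * 8 = 17*8 = 42
  bit 2 = 1: r = r^2 * 8 mod 47 = 42^2 * 8 = 25*8 = 12
  bit 3 = 1: r = r^2 * 8 mod 47 = 12^2 * 8 = 3*8 = 24
  bit 4 = 0: r = r^2 mod 47 = 24^2 = 12
  -> s = B^a = 12

Answer: 25 8 12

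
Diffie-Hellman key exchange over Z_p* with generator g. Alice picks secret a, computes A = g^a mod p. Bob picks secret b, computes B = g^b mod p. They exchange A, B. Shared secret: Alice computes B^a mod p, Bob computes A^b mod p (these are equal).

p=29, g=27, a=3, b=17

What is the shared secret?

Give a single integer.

A = 27^3 mod 29  (bits of 3 = 11)
  bit 0 = 1: r = r^2 * 27 mod 29 = 1^2 * 27 = 1*27 = 27
  bit 1 = 1: r = r^2 * 27 mod 29 = 27^2 * 27 = 4*27 = 21
  -> A = 21
B = 27^17 mod 29  (bits of 17 = 10001)
  bit 0 = 1: r = r^2 * 27 mod 29 = 1^2 * 27 = 1*27 = 27
  bit 1 = 0: r = r^2 mod 29 = 27^2 = 4
  bit 2 = 0: r = r^2 mod 29 = 4^2 = 16
  bit 3 = 0: r = r^2 mod 29 = 16^2 = 24
  bit 4 = 1: r = r^2 * 27 mod 29 = 24^2 * 27 = 25*27 = 8
  -> B = 8
s = B^a = 8^3 mod 29  (bits of 3 = 11)
  bit 0 = 1: r = r^2 * 8 mod 29 = 1^2 * 8 = 1*8 = 8
  bit 1 = 1: r = r^2 * 8 mod 29 = 8^2 * 8 = 6*8 = 19
  -> s = B^a = 19

Answer: 19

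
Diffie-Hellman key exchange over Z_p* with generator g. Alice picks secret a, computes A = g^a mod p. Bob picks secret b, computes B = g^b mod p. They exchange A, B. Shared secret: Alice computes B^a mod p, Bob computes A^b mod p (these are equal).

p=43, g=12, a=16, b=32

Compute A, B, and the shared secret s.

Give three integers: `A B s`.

A = 12^16 mod 43  (bits of 16 = 10000)
  bit 0 = 1: r = r^2 * 12 mod 43 = 1^2 * 12 = 1*12 = 12
  bit 1 = 0: r = r^2 mod 43 = 12^2 = 15
  bit 2 = 0: r = r^2 mod 43 = 15^2 = 10
  bit 3 = 0: r = r^2 mod 43 = 10^2 = 14
  bit 4 = 0: r = r^2 mod 43 = 14^2 = 24
  -> A = 24
B = 12^32 mod 43  (bits of 32 = 100000)
  bit 0 = 1: r = r^2 * 12 mod 43 = 1^2 * 12 = 1*12 = 12
  bit 1 = 0: r = r^2 mod 43 = 12^2 = 15
  bit 2 = 0: r = r^2 mod 43 = 15^2 = 10
  bit 3 = 0: r = r^2 mod 43 = 10^2 = 14
  bit 4 = 0: r = r^2 mod 43 = 14^2 = 24
  bit 5 = 0: r = r^2 mod 43 = 24^2 = 17
  -> B = 17
s = B^a = 17^16 mod 43  (bits of 16 = 10000)
  bit 0 = 1: r = r^2 * 17 mod 43 = 1^2 * 17 = 1*17 = 17
  bit 1 = 0: r = r^2 mod 43 = 17^2 = 31
  bit 2 = 0: r = r^2 mod 43 = 31^2 = 15
  bit 3 = 0: r = r^2 mod 43 = 15^2 = 10
  bit 4 = 0: r = r^2 mod 43 = 10^2 = 14
  -> s = B^a = 14

Answer: 24 17 14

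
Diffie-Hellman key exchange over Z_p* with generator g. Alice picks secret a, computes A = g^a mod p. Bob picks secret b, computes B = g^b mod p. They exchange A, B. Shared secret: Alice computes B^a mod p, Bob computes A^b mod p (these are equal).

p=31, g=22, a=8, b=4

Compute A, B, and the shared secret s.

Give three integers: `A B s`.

A = 22^8 mod 31  (bits of 8 = 1000)
  bit 0 = 1: r = r^2 * 22 mod 31 = 1^2 * 22 = 1*22 = 22
  bit 1 = 0: r = r^2 mod 31 = 22^2 = 19
  bit 2 = 0: r = r^2 mod 31 = 19^2 = 20
  bit 3 = 0: r = r^2 mod 31 = 20^2 = 28
  -> A = 28
B = 22^4 mod 31  (bits of 4 = 100)
  bit 0 = 1: r = r^2 * 22 mod 31 = 1^2 * 22 = 1*22 = 22
  bit 1 = 0: r = r^2 mod 31 = 22^2 = 19
  bit 2 = 0: r = r^2 mod 31 = 19^2 = 20
  -> B = 20
s = B^a = 20^8 mod 31  (bits of 8 = 1000)
  bit 0 = 1: r = r^2 * 20 mod 31 = 1^2 * 20 = 1*20 = 20
  bit 1 = 0: r = r^2 mod 31 = 20^2 = 28
  bit 2 = 0: r = r^2 mod 31 = 28^2 = 9
  bit 3 = 0: r = r^2 mod 31 = 9^2 = 19
  -> s = B^a = 19

Answer: 28 20 19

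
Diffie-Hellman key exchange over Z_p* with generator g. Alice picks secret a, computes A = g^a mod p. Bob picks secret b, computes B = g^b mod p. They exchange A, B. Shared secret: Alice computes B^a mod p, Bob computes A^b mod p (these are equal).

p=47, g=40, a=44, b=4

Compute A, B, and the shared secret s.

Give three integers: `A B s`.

Answer: 24 4 3

Derivation:
A = 40^44 mod 47  (bits of 44 = 101100)
  bit 0 = 1: r = r^2 * 40 mod 47 = 1^2 * 40 = 1*40 = 40
  bit 1 = 0: r = r^2 mod 47 = 40^2 = 2
  bit 2 = 1: r = r^2 * 40 mod 47 = 2^2 * 40 = 4*40 = 19
  bit 3 = 1: r = r^2 * 40 mod 47 = 19^2 * 40 = 32*40 = 11
  bit 4 = 0: r = r^2 mod 47 = 11^2 = 27
  bit 5 = 0: r = r^2 mod 47 = 27^2 = 24
  -> A = 24
B = 40^4 mod 47  (bits of 4 = 100)
  bit 0 = 1: r = r^2 * 40 mod 47 = 1^2 * 40 = 1*40 = 40
  bit 1 = 0: r = r^2 mod 47 = 40^2 = 2
  bit 2 = 0: r = r^2 mod 47 = 2^2 = 4
  -> B = 4
s = B^a = 4^44 mod 47  (bits of 44 = 101100)
  bit 0 = 1: r = r^2 * 4 mod 47 = 1^2 * 4 = 1*4 = 4
  bit 1 = 0: r = r^2 mod 47 = 4^2 = 16
  bit 2 = 1: r = r^2 * 4 mod 47 = 16^2 * 4 = 21*4 = 37
  bit 3 = 1: r = r^2 * 4 mod 47 = 37^2 * 4 = 6*4 = 24
  bit 4 = 0: r = r^2 mod 47 = 24^2 = 12
  bit 5 = 0: r = r^2 mod 47 = 12^2 = 3
  -> s = B^a = 3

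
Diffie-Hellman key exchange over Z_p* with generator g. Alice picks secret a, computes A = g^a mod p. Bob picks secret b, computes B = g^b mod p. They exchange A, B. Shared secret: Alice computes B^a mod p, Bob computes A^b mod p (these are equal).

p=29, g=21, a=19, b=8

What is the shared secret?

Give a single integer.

Answer: 24

Derivation:
A = 21^19 mod 29  (bits of 19 = 10011)
  bit 0 = 1: r = r^2 * 21 mod 29 = 1^2 * 21 = 1*21 = 21
  bit 1 = 0: r = r^2 mod 29 = 21^2 = 6
  bit 2 = 0: r = r^2 mod 29 = 6^2 = 7
  bit 3 = 1: r = r^2 * 21 mod 29 = 7^2 * 21 = 20*21 = 14
  bit 4 = 1: r = r^2 * 21 mod 29 = 14^2 * 21 = 22*21 = 27
  -> A = 27
B = 21^8 mod 29  (bits of 8 = 1000)
  bit 0 = 1: r = r^2 * 21 mod 29 = 1^2 * 21 = 1*21 = 21
  bit 1 = 0: r = r^2 mod 29 = 21^2 = 6
  bit 2 = 0: r = r^2 mod 29 = 6^2 = 7
  bit 3 = 0: r = r^2 mod 29 = 7^2 = 20
  -> B = 20
s = B^a = 20^19 mod 29  (bits of 19 = 10011)
  bit 0 = 1: r = r^2 * 20 mod 29 = 1^2 * 20 = 1*20 = 20
  bit 1 = 0: r = r^2 mod 29 = 20^2 = 23
  bit 2 = 0: r = r^2 mod 29 = 23^2 = 7
  bit 3 = 1: r = r^2 * 20 mod 29 = 7^2 * 20 = 20*20 = 23
  bit 4 = 1: r = r^2 * 20 mod 29 = 23^2 * 20 = 7*20 = 24
  -> s = B^a = 24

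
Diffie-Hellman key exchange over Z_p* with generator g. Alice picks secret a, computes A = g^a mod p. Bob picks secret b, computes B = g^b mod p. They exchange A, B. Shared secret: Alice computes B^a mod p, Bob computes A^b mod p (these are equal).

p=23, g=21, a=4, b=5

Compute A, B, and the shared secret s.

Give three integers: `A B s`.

Answer: 16 14 6

Derivation:
A = 21^4 mod 23  (bits of 4 = 100)
  bit 0 = 1: r = r^2 * 21 mod 23 = 1^2 * 21 = 1*21 = 21
  bit 1 = 0: r = r^2 mod 23 = 21^2 = 4
  bit 2 = 0: r = r^2 mod 23 = 4^2 = 16
  -> A = 16
B = 21^5 mod 23  (bits of 5 = 101)
  bit 0 = 1: r = r^2 * 21 mod 23 = 1^2 * 21 = 1*21 = 21
  bit 1 = 0: r = r^2 mod 23 = 21^2 = 4
  bit 2 = 1: r = r^2 * 21 mod 23 = 4^2 * 21 = 16*21 = 14
  -> B = 14
s = B^a = 14^4 mod 23  (bits of 4 = 100)
  bit 0 = 1: r = r^2 * 14 mod 23 = 1^2 * 14 = 1*14 = 14
  bit 1 = 0: r = r^2 mod 23 = 14^2 = 12
  bit 2 = 0: r = r^2 mod 23 = 12^2 = 6
  -> s = B^a = 6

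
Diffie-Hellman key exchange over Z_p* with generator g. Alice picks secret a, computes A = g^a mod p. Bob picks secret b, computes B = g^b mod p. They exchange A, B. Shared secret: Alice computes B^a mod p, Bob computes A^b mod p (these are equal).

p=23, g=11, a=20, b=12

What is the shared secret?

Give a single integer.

A = 11^20 mod 23  (bits of 20 = 10100)
  bit 0 = 1: r = r^2 * 11 mod 23 = 1^2 * 11 = 1*11 = 11
  bit 1 = 0: r = r^2 mod 23 = 11^2 = 6
  bit 2 = 1: r = r^2 * 11 mod 23 = 6^2 * 11 = 13*11 = 5
  bit 3 = 0: r = r^2 mod 23 = 5^2 = 2
  bit 4 = 0: r = r^2 mod 23 = 2^2 = 4
  -> A = 4
B = 11^12 mod 23  (bits of 12 = 1100)
  bit 0 = 1: r = r^2 * 11 mod 23 = 1^2 * 11 = 1*11 = 11
  bit 1 = 1: r = r^2 * 11 mod 23 = 11^2 * 11 = 6*11 = 20
  bit 2 = 0: r = r^2 mod 23 = 20^2 = 9
  bit 3 = 0: r = r^2 mod 23 = 9^2 = 12
  -> B = 12
s = B^a = 12^20 mod 23  (bits of 20 = 10100)
  bit 0 = 1: r = r^2 * 12 mod 23 = 1^2 * 12 = 1*12 = 12
  bit 1 = 0: r = r^2 mod 23 = 12^2 = 6
  bit 2 = 1: r = r^2 * 12 mod 23 = 6^2 * 12 = 13*12 = 18
  bit 3 = 0: r = r^2 mod 23 = 18^2 = 2
  bit 4 = 0: r = r^2 mod 23 = 2^2 = 4
  -> s = B^a = 4

Answer: 4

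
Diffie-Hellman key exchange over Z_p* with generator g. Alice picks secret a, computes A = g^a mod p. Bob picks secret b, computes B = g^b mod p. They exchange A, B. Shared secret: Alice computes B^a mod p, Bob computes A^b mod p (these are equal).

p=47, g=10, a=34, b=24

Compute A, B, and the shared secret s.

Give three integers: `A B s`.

A = 10^34 mod 47  (bits of 34 = 100010)
  bit 0 = 1: r = r^2 * 10 mod 47 = 1^2 * 10 = 1*10 = 10
  bit 1 = 0: r = r^2 mod 47 = 10^2 = 6
  bit 2 = 0: r = r^2 mod 47 = 6^2 = 36
  bit 3 = 0: r = r^2 mod 47 = 36^2 = 27
  bit 4 = 1: r = r^2 * 10 mod 47 = 27^2 * 10 = 24*10 = 5
  bit 5 = 0: r = r^2 mod 47 = 5^2 = 25
  -> A = 25
B = 10^24 mod 47  (bits of 24 = 11000)
  bit 0 = 1: r = r^2 * 10 mod 47 = 1^2 * 10 = 1*10 = 10
  bit 1 = 1: r = r^2 * 10 mod 47 = 10^2 * 10 = 6*10 = 13
  bit 2 = 0: r = r^2 mod 47 = 13^2 = 28
  bit 3 = 0: r = r^2 mod 47 = 28^2 = 32
  bit 4 = 0: r = r^2 mod 47 = 32^2 = 37
  -> B = 37
s = B^a = 37^34 mod 47  (bits of 34 = 100010)
  bit 0 = 1: r = r^2 * 37 mod 47 = 1^2 * 37 = 1*37 = 37
  bit 1 = 0: r = r^2 mod 47 = 37^2 = 6
  bit 2 = 0: r = r^2 mod 47 = 6^2 = 36
  bit 3 = 0: r = r^2 mod 47 = 36^2 = 27
  bit 4 = 1: r = r^2 * 37 mod 47 = 27^2 * 37 = 24*37 = 42
  bit 5 = 0: r = r^2 mod 47 = 42^2 = 25
  -> s = B^a = 25

Answer: 25 37 25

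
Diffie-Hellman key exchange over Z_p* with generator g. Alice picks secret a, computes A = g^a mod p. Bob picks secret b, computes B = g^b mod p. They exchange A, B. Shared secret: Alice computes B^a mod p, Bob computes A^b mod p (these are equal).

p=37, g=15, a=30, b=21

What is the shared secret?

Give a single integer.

Answer: 36

Derivation:
A = 15^30 mod 37  (bits of 30 = 11110)
  bit 0 = 1: r = r^2 * 15 mod 37 = 1^2 * 15 = 1*15 = 15
  bit 1 = 1: r = r^2 * 15 mod 37 = 15^2 * 15 = 3*15 = 8
  bit 2 = 1: r = r^2 * 15 mod 37 = 8^2 * 15 = 27*15 = 35
  bit 3 = 1: r = r^2 * 15 mod 37 = 35^2 * 15 = 4*15 = 23
  bit 4 = 0: r = r^2 mod 37 = 23^2 = 11
  -> A = 11
B = 15^21 mod 37  (bits of 21 = 10101)
  bit 0 = 1: r = r^2 * 15 mod 37 = 1^2 * 15 = 1*15 = 15
  bit 1 = 0: r = r^2 mod 37 = 15^2 = 3
  bit 2 = 1: r = r^2 * 15 mod 37 = 3^2 * 15 = 9*15 = 24
  bit 3 = 0: r = r^2 mod 37 = 24^2 = 21
  bit 4 = 1: r = r^2 * 15 mod 37 = 21^2 * 15 = 34*15 = 29
  -> B = 29
s = B^a = 29^30 mod 37  (bits of 30 = 11110)
  bit 0 = 1: r = r^2 * 29 mod 37 = 1^2 * 29 = 1*29 = 29
  bit 1 = 1: r = r^2 * 29 mod 37 = 29^2 * 29 = 27*29 = 6
  bit 2 = 1: r = r^2 * 29 mod 37 = 6^2 * 29 = 36*29 = 8
  bit 3 = 1: r = r^2 * 29 mod 37 = 8^2 * 29 = 27*29 = 6
  bit 4 = 0: r = r^2 mod 37 = 6^2 = 36
  -> s = B^a = 36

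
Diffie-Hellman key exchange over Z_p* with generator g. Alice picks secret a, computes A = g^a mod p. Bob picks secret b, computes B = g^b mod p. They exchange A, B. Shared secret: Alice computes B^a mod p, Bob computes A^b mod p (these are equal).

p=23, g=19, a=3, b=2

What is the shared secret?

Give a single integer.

Answer: 2

Derivation:
A = 19^3 mod 23  (bits of 3 = 11)
  bit 0 = 1: r = r^2 * 19 mod 23 = 1^2 * 19 = 1*19 = 19
  bit 1 = 1: r = r^2 * 19 mod 23 = 19^2 * 19 = 16*19 = 5
  -> A = 5
B = 19^2 mod 23  (bits of 2 = 10)
  bit 0 = 1: r = r^2 * 19 mod 23 = 1^2 * 19 = 1*19 = 19
  bit 1 = 0: r = r^2 mod 23 = 19^2 = 16
  -> B = 16
s = B^a = 16^3 mod 23  (bits of 3 = 11)
  bit 0 = 1: r = r^2 * 16 mod 23 = 1^2 * 16 = 1*16 = 16
  bit 1 = 1: r = r^2 * 16 mod 23 = 16^2 * 16 = 3*16 = 2
  -> s = B^a = 2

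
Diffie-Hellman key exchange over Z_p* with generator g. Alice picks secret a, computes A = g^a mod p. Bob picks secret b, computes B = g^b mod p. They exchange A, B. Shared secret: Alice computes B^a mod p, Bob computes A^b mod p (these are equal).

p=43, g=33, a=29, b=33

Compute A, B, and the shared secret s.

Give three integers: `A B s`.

A = 33^29 mod 43  (bits of 29 = 11101)
  bit 0 = 1: r = r^2 * 33 mod 43 = 1^2 * 33 = 1*33 = 33
  bit 1 = 1: r = r^2 * 33 mod 43 = 33^2 * 33 = 14*33 = 32
  bit 2 = 1: r = r^2 * 33 mod 43 = 32^2 * 33 = 35*33 = 37
  bit 3 = 0: r = r^2 mod 43 = 37^2 = 36
  bit 4 = 1: r = r^2 * 33 mod 43 = 36^2 * 33 = 6*33 = 26
  -> A = 26
B = 33^33 mod 43  (bits of 33 = 100001)
  bit 0 = 1: r = r^2 * 33 mod 43 = 1^2 * 33 = 1*33 = 33
  bit 1 = 0: r = r^2 mod 43 = 33^2 = 14
  bit 2 = 0: r = r^2 mod 43 = 14^2 = 24
  bit 3 = 0: r = r^2 mod 43 = 24^2 = 17
  bit 4 = 0: r = r^2 mod 43 = 17^2 = 31
  bit 5 = 1: r = r^2 * 33 mod 43 = 31^2 * 33 = 15*33 = 22
  -> B = 22
s = B^a = 22^29 mod 43  (bits of 29 = 11101)
  bit 0 = 1: r = r^2 * 22 mod 43 = 1^2 * 22 = 1*22 = 22
  bit 1 = 1: r = r^2 * 22 mod 43 = 22^2 * 22 = 11*22 = 27
  bit 2 = 1: r = r^2 * 22 mod 43 = 27^2 * 22 = 41*22 = 42
  bit 3 = 0: r = r^2 mod 43 = 42^2 = 1
  bit 4 = 1: r = r^2 * 22 mod 43 = 1^2 * 22 = 1*22 = 22
  -> s = B^a = 22

Answer: 26 22 22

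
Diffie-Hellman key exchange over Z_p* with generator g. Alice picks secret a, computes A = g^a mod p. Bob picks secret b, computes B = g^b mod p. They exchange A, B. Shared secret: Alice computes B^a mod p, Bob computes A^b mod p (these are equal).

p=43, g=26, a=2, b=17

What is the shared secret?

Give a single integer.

A = 26^2 mod 43  (bits of 2 = 10)
  bit 0 = 1: r = r^2 * 26 mod 43 = 1^2 * 26 = 1*26 = 26
  bit 1 = 0: r = r^2 mod 43 = 26^2 = 31
  -> A = 31
B = 26^17 mod 43  (bits of 17 = 10001)
  bit 0 = 1: r = r^2 * 26 mod 43 = 1^2 * 26 = 1*26 = 26
  bit 1 = 0: r = r^2 mod 43 = 26^2 = 31
  bit 2 = 0: r = r^2 mod 43 = 31^2 = 15
  bit 3 = 0: r = r^2 mod 43 = 15^2 = 10
  bit 4 = 1: r = r^2 * 26 mod 43 = 10^2 * 26 = 14*26 = 20
  -> B = 20
s = B^a = 20^2 mod 43  (bits of 2 = 10)
  bit 0 = 1: r = r^2 * 20 mod 43 = 1^2 * 20 = 1*20 = 20
  bit 1 = 0: r = r^2 mod 43 = 20^2 = 13
  -> s = B^a = 13

Answer: 13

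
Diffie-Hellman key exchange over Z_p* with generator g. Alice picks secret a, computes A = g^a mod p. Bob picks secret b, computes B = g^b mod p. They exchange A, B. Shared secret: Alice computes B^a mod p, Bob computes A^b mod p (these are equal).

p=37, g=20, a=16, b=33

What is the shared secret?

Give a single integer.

Answer: 10

Derivation:
A = 20^16 mod 37  (bits of 16 = 10000)
  bit 0 = 1: r = r^2 * 20 mod 37 = 1^2 * 20 = 1*20 = 20
  bit 1 = 0: r = r^2 mod 37 = 20^2 = 30
  bit 2 = 0: r = r^2 mod 37 = 30^2 = 12
  bit 3 = 0: r = r^2 mod 37 = 12^2 = 33
  bit 4 = 0: r = r^2 mod 37 = 33^2 = 16
  -> A = 16
B = 20^33 mod 37  (bits of 33 = 100001)
  bit 0 = 1: r = r^2 * 20 mod 37 = 1^2 * 20 = 1*20 = 20
  bit 1 = 0: r = r^2 mod 37 = 20^2 = 30
  bit 2 = 0: r = r^2 mod 37 = 30^2 = 12
  bit 3 = 0: r = r^2 mod 37 = 12^2 = 33
  bit 4 = 0: r = r^2 mod 37 = 33^2 = 16
  bit 5 = 1: r = r^2 * 20 mod 37 = 16^2 * 20 = 34*20 = 14
  -> B = 14
s = B^a = 14^16 mod 37  (bits of 16 = 10000)
  bit 0 = 1: r = r^2 * 14 mod 37 = 1^2 * 14 = 1*14 = 14
  bit 1 = 0: r = r^2 mod 37 = 14^2 = 11
  bit 2 = 0: r = r^2 mod 37 = 11^2 = 10
  bit 3 = 0: r = r^2 mod 37 = 10^2 = 26
  bit 4 = 0: r = r^2 mod 37 = 26^2 = 10
  -> s = B^a = 10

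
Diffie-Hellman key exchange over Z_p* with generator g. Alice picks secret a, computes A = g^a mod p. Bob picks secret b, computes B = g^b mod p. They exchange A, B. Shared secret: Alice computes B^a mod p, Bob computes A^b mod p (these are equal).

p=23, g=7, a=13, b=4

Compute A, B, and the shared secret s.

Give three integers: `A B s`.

Answer: 20 9 12

Derivation:
A = 7^13 mod 23  (bits of 13 = 1101)
  bit 0 = 1: r = r^2 * 7 mod 23 = 1^2 * 7 = 1*7 = 7
  bit 1 = 1: r = r^2 * 7 mod 23 = 7^2 * 7 = 3*7 = 21
  bit 2 = 0: r = r^2 mod 23 = 21^2 = 4
  bit 3 = 1: r = r^2 * 7 mod 23 = 4^2 * 7 = 16*7 = 20
  -> A = 20
B = 7^4 mod 23  (bits of 4 = 100)
  bit 0 = 1: r = r^2 * 7 mod 23 = 1^2 * 7 = 1*7 = 7
  bit 1 = 0: r = r^2 mod 23 = 7^2 = 3
  bit 2 = 0: r = r^2 mod 23 = 3^2 = 9
  -> B = 9
s = B^a = 9^13 mod 23  (bits of 13 = 1101)
  bit 0 = 1: r = r^2 * 9 mod 23 = 1^2 * 9 = 1*9 = 9
  bit 1 = 1: r = r^2 * 9 mod 23 = 9^2 * 9 = 12*9 = 16
  bit 2 = 0: r = r^2 mod 23 = 16^2 = 3
  bit 3 = 1: r = r^2 * 9 mod 23 = 3^2 * 9 = 9*9 = 12
  -> s = B^a = 12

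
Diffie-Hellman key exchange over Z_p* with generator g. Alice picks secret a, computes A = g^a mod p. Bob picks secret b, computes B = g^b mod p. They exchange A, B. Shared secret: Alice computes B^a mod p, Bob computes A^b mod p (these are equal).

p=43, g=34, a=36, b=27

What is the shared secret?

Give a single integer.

Answer: 4

Derivation:
A = 34^36 mod 43  (bits of 36 = 100100)
  bit 0 = 1: r = r^2 * 34 mod 43 = 1^2 * 34 = 1*34 = 34
  bit 1 = 0: r = r^2 mod 43 = 34^2 = 38
  bit 2 = 0: r = r^2 mod 43 = 38^2 = 25
  bit 3 = 1: r = r^2 * 34 mod 43 = 25^2 * 34 = 23*34 = 8
  bit 4 = 0: r = r^2 mod 43 = 8^2 = 21
  bit 5 = 0: r = r^2 mod 43 = 21^2 = 11
  -> A = 11
B = 34^27 mod 43  (bits of 27 = 11011)
  bit 0 = 1: r = r^2 * 34 mod 43 = 1^2 * 34 = 1*34 = 34
  bit 1 = 1: r = r^2 * 34 mod 43 = 34^2 * 34 = 38*34 = 2
  bit 2 = 0: r = r^2 mod 43 = 2^2 = 4
  bit 3 = 1: r = r^2 * 34 mod 43 = 4^2 * 34 = 16*34 = 28
  bit 4 = 1: r = r^2 * 34 mod 43 = 28^2 * 34 = 10*34 = 39
  -> B = 39
s = B^a = 39^36 mod 43  (bits of 36 = 100100)
  bit 0 = 1: r = r^2 * 39 mod 43 = 1^2 * 39 = 1*39 = 39
  bit 1 = 0: r = r^2 mod 43 = 39^2 = 16
  bit 2 = 0: r = r^2 mod 43 = 16^2 = 41
  bit 3 = 1: r = r^2 * 39 mod 43 = 41^2 * 39 = 4*39 = 27
  bit 4 = 0: r = r^2 mod 43 = 27^2 = 41
  bit 5 = 0: r = r^2 mod 43 = 41^2 = 4
  -> s = B^a = 4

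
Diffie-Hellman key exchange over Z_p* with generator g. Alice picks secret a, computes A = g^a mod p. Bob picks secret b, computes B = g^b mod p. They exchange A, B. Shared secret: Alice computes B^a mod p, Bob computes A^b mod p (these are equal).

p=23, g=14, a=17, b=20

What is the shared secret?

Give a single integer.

Answer: 18

Derivation:
A = 14^17 mod 23  (bits of 17 = 10001)
  bit 0 = 1: r = r^2 * 14 mod 23 = 1^2 * 14 = 1*14 = 14
  bit 1 = 0: r = r^2 mod 23 = 14^2 = 12
  bit 2 = 0: r = r^2 mod 23 = 12^2 = 6
  bit 3 = 0: r = r^2 mod 23 = 6^2 = 13
  bit 4 = 1: r = r^2 * 14 mod 23 = 13^2 * 14 = 8*14 = 20
  -> A = 20
B = 14^20 mod 23  (bits of 20 = 10100)
  bit 0 = 1: r = r^2 * 14 mod 23 = 1^2 * 14 = 1*14 = 14
  bit 1 = 0: r = r^2 mod 23 = 14^2 = 12
  bit 2 = 1: r = r^2 * 14 mod 23 = 12^2 * 14 = 6*14 = 15
  bit 3 = 0: r = r^2 mod 23 = 15^2 = 18
  bit 4 = 0: r = r^2 mod 23 = 18^2 = 2
  -> B = 2
s = B^a = 2^17 mod 23  (bits of 17 = 10001)
  bit 0 = 1: r = r^2 * 2 mod 23 = 1^2 * 2 = 1*2 = 2
  bit 1 = 0: r = r^2 mod 23 = 2^2 = 4
  bit 2 = 0: r = r^2 mod 23 = 4^2 = 16
  bit 3 = 0: r = r^2 mod 23 = 16^2 = 3
  bit 4 = 1: r = r^2 * 2 mod 23 = 3^2 * 2 = 9*2 = 18
  -> s = B^a = 18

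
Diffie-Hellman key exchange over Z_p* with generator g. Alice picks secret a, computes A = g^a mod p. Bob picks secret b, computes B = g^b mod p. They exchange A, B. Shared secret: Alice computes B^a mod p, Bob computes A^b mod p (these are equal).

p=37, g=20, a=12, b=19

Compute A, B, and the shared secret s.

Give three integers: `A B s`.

Answer: 26 17 26

Derivation:
A = 20^12 mod 37  (bits of 12 = 1100)
  bit 0 = 1: r = r^2 * 20 mod 37 = 1^2 * 20 = 1*20 = 20
  bit 1 = 1: r = r^2 * 20 mod 37 = 20^2 * 20 = 30*20 = 8
  bit 2 = 0: r = r^2 mod 37 = 8^2 = 27
  bit 3 = 0: r = r^2 mod 37 = 27^2 = 26
  -> A = 26
B = 20^19 mod 37  (bits of 19 = 10011)
  bit 0 = 1: r = r^2 * 20 mod 37 = 1^2 * 20 = 1*20 = 20
  bit 1 = 0: r = r^2 mod 37 = 20^2 = 30
  bit 2 = 0: r = r^2 mod 37 = 30^2 = 12
  bit 3 = 1: r = r^2 * 20 mod 37 = 12^2 * 20 = 33*20 = 31
  bit 4 = 1: r = r^2 * 20 mod 37 = 31^2 * 20 = 36*20 = 17
  -> B = 17
s = B^a = 17^12 mod 37  (bits of 12 = 1100)
  bit 0 = 1: r = r^2 * 17 mod 37 = 1^2 * 17 = 1*17 = 17
  bit 1 = 1: r = r^2 * 17 mod 37 = 17^2 * 17 = 30*17 = 29
  bit 2 = 0: r = r^2 mod 37 = 29^2 = 27
  bit 3 = 0: r = r^2 mod 37 = 27^2 = 26
  -> s = B^a = 26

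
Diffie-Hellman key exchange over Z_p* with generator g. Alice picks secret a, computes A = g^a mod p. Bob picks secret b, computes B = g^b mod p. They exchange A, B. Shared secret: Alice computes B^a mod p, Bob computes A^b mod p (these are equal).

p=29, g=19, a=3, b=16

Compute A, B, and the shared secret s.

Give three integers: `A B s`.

A = 19^3 mod 29  (bits of 3 = 11)
  bit 0 = 1: r = r^2 * 19 mod 29 = 1^2 * 19 = 1*19 = 19
  bit 1 = 1: r = r^2 * 19 mod 29 = 19^2 * 19 = 13*19 = 15
  -> A = 15
B = 19^16 mod 29  (bits of 16 = 10000)
  bit 0 = 1: r = r^2 * 19 mod 29 = 1^2 * 19 = 1*19 = 19
  bit 1 = 0: r = r^2 mod 29 = 19^2 = 13
  bit 2 = 0: r = r^2 mod 29 = 13^2 = 24
  bit 3 = 0: r = r^2 mod 29 = 24^2 = 25
  bit 4 = 0: r = r^2 mod 29 = 25^2 = 16
  -> B = 16
s = B^a = 16^3 mod 29  (bits of 3 = 11)
  bit 0 = 1: r = r^2 * 16 mod 29 = 1^2 * 16 = 1*16 = 16
  bit 1 = 1: r = r^2 * 16 mod 29 = 16^2 * 16 = 24*16 = 7
  -> s = B^a = 7

Answer: 15 16 7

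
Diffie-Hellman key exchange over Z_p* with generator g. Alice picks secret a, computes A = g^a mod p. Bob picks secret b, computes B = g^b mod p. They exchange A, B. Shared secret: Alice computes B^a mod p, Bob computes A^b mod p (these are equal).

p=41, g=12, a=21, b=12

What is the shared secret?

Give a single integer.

Answer: 25

Derivation:
A = 12^21 mod 41  (bits of 21 = 10101)
  bit 0 = 1: r = r^2 * 12 mod 41 = 1^2 * 12 = 1*12 = 12
  bit 1 = 0: r = r^2 mod 41 = 12^2 = 21
  bit 2 = 1: r = r^2 * 12 mod 41 = 21^2 * 12 = 31*12 = 3
  bit 3 = 0: r = r^2 mod 41 = 3^2 = 9
  bit 4 = 1: r = r^2 * 12 mod 41 = 9^2 * 12 = 40*12 = 29
  -> A = 29
B = 12^12 mod 41  (bits of 12 = 1100)
  bit 0 = 1: r = r^2 * 12 mod 41 = 1^2 * 12 = 1*12 = 12
  bit 1 = 1: r = r^2 * 12 mod 41 = 12^2 * 12 = 21*12 = 6
  bit 2 = 0: r = r^2 mod 41 = 6^2 = 36
  bit 3 = 0: r = r^2 mod 41 = 36^2 = 25
  -> B = 25
s = B^a = 25^21 mod 41  (bits of 21 = 10101)
  bit 0 = 1: r = r^2 * 25 mod 41 = 1^2 * 25 = 1*25 = 25
  bit 1 = 0: r = r^2 mod 41 = 25^2 = 10
  bit 2 = 1: r = r^2 * 25 mod 41 = 10^2 * 25 = 18*25 = 40
  bit 3 = 0: r = r^2 mod 41 = 40^2 = 1
  bit 4 = 1: r = r^2 * 25 mod 41 = 1^2 * 25 = 1*25 = 25
  -> s = B^a = 25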